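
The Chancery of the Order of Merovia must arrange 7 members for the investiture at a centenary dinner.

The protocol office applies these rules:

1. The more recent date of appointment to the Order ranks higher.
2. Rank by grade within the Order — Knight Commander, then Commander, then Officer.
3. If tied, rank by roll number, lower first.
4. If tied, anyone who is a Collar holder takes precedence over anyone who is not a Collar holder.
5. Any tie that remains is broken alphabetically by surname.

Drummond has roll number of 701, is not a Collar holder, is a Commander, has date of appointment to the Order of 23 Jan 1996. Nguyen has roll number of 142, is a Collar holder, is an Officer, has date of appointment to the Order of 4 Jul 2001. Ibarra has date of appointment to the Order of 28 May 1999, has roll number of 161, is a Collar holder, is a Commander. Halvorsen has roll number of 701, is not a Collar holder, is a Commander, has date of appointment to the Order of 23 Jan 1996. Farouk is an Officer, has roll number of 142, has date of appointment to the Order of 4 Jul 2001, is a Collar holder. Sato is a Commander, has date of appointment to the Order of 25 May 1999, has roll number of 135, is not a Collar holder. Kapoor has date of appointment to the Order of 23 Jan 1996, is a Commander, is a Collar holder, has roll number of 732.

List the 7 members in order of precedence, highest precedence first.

By date of appointment to the Order (later first): Farouk and Nguyen (both 4 Jul 2001); then Ibarra (28 May 1999); then Sato (25 May 1999); then Drummond, Halvorsen and Kapoor (each 23 Jan 1996).
Farouk and Nguyen are each Officer, so the next rule applies.
Farouk and Nguyen both have roll number 142, so the next rule applies.
Farouk and Nguyen are each a Collar holder, so the next rule applies.
Among Farouk and Nguyen, alphabetically by surname: Farouk before Nguyen.
Drummond, Halvorsen and Kapoor are each Commander, so the next rule applies.
Among Drummond, Halvorsen and Kapoor, by roll number (lower first): Drummond and Halvorsen (701) before Kapoor (732).
Drummond and Halvorsen are each not a Collar holder, so the next rule applies.
Among Drummond and Halvorsen, alphabetically by surname: Drummond before Halvorsen.
Full order: Farouk, Nguyen, Ibarra, Sato, Drummond, Halvorsen, Kapoor.

Farouk, Nguyen, Ibarra, Sato, Drummond, Halvorsen, Kapoor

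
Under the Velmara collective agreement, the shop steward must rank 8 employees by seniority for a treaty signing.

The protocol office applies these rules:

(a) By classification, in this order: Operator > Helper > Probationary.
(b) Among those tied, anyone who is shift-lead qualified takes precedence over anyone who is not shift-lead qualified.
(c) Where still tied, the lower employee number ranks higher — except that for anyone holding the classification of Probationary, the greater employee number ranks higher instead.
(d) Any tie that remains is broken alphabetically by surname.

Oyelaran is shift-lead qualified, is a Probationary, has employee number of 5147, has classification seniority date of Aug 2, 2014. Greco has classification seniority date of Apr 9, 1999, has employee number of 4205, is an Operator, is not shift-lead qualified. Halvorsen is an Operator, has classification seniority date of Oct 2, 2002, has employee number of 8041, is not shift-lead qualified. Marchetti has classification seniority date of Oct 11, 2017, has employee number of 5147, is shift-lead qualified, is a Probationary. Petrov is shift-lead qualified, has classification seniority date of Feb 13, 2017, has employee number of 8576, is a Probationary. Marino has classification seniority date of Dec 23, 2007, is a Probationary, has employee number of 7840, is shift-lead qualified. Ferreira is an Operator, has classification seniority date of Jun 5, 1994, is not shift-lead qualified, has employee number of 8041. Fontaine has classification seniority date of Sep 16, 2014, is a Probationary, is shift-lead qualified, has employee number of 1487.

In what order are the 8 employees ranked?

Greco, Ferreira, Halvorsen, Petrov, Marino, Marchetti, Oyelaran, Fontaine

By classification: Greco, Ferreira and Halvorsen (Operator); then Petrov, Marino, Marchetti, Oyelaran and Fontaine (Probationary).
Greco, Ferreira and Halvorsen are each not shift-lead qualified, so the next rule applies.
Among Greco, Ferreira and Halvorsen, by employee number (lower first): Greco (4205) before Ferreira and Halvorsen (8041).
Among Ferreira and Halvorsen, alphabetically by surname: Ferreira before Halvorsen.
Petrov, Marino, Marchetti, Oyelaran and Fontaine are each shift-lead qualified, so the next rule applies.
Among Petrov, Marino, Marchetti, Oyelaran and Fontaine, by employee number (higher first) (reversed rule for this group): Petrov (8576) before Marino (7840) before Marchetti and Oyelaran (5147) before Fontaine (1487).
Among Marchetti and Oyelaran, alphabetically by surname: Marchetti before Oyelaran.
Full order: Greco, Ferreira, Halvorsen, Petrov, Marino, Marchetti, Oyelaran, Fontaine.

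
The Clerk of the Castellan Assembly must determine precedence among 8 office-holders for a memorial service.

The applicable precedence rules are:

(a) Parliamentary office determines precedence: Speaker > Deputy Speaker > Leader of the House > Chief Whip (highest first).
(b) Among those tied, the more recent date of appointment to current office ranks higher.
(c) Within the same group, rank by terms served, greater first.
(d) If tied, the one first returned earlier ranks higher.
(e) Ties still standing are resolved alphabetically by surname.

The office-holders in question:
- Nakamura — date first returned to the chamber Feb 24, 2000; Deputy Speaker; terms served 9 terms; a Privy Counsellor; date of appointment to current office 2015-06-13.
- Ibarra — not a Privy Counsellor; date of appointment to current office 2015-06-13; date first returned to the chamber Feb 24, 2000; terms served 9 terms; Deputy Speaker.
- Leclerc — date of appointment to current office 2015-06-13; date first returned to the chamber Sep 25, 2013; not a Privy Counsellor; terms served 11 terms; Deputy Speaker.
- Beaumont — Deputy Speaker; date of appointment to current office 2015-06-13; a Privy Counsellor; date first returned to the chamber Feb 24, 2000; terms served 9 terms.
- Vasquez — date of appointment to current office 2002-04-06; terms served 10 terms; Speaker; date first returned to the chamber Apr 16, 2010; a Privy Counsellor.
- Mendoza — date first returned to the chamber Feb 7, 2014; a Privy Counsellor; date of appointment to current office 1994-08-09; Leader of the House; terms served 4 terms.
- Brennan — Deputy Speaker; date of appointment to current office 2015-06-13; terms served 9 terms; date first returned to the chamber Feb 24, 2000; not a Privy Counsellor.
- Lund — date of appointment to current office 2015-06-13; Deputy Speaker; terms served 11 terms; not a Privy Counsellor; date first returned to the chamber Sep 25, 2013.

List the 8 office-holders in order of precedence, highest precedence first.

Vasquez, Leclerc, Lund, Beaumont, Brennan, Ibarra, Nakamura, Mendoza

By parliamentary office: Vasquez (Speaker); then Leclerc, Lund, Beaumont, Brennan, Ibarra and Nakamura (Deputy Speaker); then Mendoza (Leader of the House).
Leclerc, Lund, Beaumont, Brennan, Ibarra and Nakamura all have date of appointment to current office 2015-06-13, so the next rule applies.
Among Leclerc, Lund, Beaumont, Brennan, Ibarra and Nakamura, by terms served (higher first): Leclerc and Lund (11 terms) before Beaumont, Brennan, Ibarra and Nakamura (9 terms).
Leclerc and Lund both have date first returned to the chamber Sep 25, 2013, so the next rule applies.
Among Leclerc and Lund, alphabetically by surname: Leclerc before Lund.
Beaumont, Brennan, Ibarra and Nakamura all have date first returned to the chamber Feb 24, 2000, so the next rule applies.
Among Beaumont, Brennan, Ibarra and Nakamura, alphabetically by surname: Beaumont before Brennan before Ibarra before Nakamura.
Full order: Vasquez, Leclerc, Lund, Beaumont, Brennan, Ibarra, Nakamura, Mendoza.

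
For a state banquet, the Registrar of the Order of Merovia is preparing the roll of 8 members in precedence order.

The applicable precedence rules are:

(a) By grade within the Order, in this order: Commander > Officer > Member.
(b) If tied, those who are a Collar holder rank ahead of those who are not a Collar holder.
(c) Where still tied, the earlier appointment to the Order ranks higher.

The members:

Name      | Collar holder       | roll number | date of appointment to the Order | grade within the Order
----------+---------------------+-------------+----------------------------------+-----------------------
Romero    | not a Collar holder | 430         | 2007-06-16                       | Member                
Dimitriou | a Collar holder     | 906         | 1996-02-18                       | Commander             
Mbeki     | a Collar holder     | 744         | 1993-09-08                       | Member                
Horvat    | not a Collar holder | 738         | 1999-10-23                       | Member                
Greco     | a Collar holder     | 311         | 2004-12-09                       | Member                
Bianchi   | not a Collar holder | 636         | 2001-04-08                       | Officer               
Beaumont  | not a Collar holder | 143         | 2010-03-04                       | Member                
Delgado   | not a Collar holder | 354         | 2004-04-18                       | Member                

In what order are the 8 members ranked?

Dimitriou, Bianchi, Mbeki, Greco, Horvat, Delgado, Romero, Beaumont

By grade within the Order: Dimitriou (Commander); then Bianchi (Officer); then Mbeki, Greco, Horvat, Delgado, Romero and Beaumont (Member).
Among Mbeki, Greco, Horvat, Delgado, Romero and Beaumont, a Collar holder before not a Collar holder: Mbeki and Greco (a Collar holder) before Horvat, Delgado, Romero and Beaumont (not a Collar holder).
Among Mbeki and Greco, by date of appointment to the Order (earlier first): Mbeki (1993-09-08) before Greco (2004-12-09).
Among Horvat, Delgado, Romero and Beaumont, by date of appointment to the Order (earlier first): Horvat (1999-10-23) before Delgado (2004-04-18) before Romero (2007-06-16) before Beaumont (2010-03-04).
Full order: Dimitriou, Bianchi, Mbeki, Greco, Horvat, Delgado, Romero, Beaumont.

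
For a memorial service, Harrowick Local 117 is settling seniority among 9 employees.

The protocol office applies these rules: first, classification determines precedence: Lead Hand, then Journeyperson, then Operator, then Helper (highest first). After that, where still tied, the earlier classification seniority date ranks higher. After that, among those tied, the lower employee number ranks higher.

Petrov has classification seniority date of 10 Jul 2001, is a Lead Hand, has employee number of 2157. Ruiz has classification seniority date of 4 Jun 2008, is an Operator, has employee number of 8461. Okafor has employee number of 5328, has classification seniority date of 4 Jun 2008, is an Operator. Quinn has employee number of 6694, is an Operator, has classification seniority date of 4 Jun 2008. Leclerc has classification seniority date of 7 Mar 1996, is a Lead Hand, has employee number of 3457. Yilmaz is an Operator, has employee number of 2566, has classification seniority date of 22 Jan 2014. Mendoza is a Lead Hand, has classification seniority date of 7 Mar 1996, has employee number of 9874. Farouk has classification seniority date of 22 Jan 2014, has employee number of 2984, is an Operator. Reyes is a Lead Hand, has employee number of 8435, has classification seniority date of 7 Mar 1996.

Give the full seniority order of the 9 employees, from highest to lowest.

Leclerc, Reyes, Mendoza, Petrov, Okafor, Quinn, Ruiz, Yilmaz, Farouk

By classification: Leclerc, Reyes, Mendoza and Petrov (Lead Hand); then Okafor, Quinn, Ruiz, Yilmaz and Farouk (Operator).
Among Leclerc, Reyes, Mendoza and Petrov, by classification seniority date (earlier first): Leclerc, Reyes and Mendoza (7 Mar 1996) before Petrov (10 Jul 2001).
Among Leclerc, Reyes and Mendoza, by employee number (lower first): Leclerc (3457) before Reyes (8435) before Mendoza (9874).
Among Okafor, Quinn, Ruiz, Yilmaz and Farouk, by classification seniority date (earlier first): Okafor, Quinn and Ruiz (4 Jun 2008) before Yilmaz and Farouk (22 Jan 2014).
Among Okafor, Quinn and Ruiz, by employee number (lower first): Okafor (5328) before Quinn (6694) before Ruiz (8461).
Among Yilmaz and Farouk, by employee number (lower first): Yilmaz (2566) before Farouk (2984).
Full order: Leclerc, Reyes, Mendoza, Petrov, Okafor, Quinn, Ruiz, Yilmaz, Farouk.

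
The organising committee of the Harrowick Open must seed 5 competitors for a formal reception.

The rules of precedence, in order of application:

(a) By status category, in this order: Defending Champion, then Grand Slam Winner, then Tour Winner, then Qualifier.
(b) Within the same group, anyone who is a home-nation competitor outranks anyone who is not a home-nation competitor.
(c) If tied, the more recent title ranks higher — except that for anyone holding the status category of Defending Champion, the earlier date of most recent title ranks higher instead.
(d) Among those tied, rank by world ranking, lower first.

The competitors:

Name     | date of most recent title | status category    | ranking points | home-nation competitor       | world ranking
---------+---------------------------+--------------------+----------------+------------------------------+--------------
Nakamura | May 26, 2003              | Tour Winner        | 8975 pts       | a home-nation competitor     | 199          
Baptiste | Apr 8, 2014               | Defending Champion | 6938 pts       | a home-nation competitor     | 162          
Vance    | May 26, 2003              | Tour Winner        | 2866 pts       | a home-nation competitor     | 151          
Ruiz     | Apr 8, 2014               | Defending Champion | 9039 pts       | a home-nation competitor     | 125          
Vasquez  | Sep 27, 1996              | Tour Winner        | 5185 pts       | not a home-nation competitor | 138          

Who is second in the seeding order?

Baptiste

By status category: Ruiz and Baptiste (Defending Champion); then Vance, Nakamura and Vasquez (Tour Winner).
Ruiz and Baptiste are each a home-nation competitor, so the next rule applies.
Ruiz and Baptiste both have date of most recent title Apr 8, 2014, so the next rule applies.
Among Ruiz and Baptiste, by world ranking (lower first): Ruiz (125) before Baptiste (162).
Among Vance, Nakamura and Vasquez, a home-nation competitor before not a home-nation competitor: Vance and Nakamura (a home-nation competitor) before Vasquez (not a home-nation competitor).
Vance and Nakamura both have date of most recent title May 26, 2003, so the next rule applies.
Among Vance and Nakamura, by world ranking (lower first): Vance (151) before Nakamura (199).
Order: Ruiz, Baptiste, Vance, Nakamura, Vasquez.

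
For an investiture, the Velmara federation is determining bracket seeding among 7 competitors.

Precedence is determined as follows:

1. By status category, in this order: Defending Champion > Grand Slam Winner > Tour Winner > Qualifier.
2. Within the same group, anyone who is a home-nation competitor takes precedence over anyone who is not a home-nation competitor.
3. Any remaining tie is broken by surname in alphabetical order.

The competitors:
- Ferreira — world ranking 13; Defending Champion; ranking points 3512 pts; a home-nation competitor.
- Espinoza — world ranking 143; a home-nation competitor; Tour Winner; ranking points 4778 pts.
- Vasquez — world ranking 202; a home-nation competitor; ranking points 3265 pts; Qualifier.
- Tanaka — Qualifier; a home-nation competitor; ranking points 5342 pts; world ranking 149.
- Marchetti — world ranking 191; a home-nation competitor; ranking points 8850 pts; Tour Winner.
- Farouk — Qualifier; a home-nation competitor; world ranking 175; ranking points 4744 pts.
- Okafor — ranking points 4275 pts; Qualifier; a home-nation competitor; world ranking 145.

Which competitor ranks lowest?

By status category: Ferreira (Defending Champion); then Espinoza and Marchetti (Tour Winner); then Farouk, Okafor, Tanaka and Vasquez (Qualifier).
Espinoza and Marchetti are each a home-nation competitor, so the next rule applies.
Among Espinoza and Marchetti, alphabetically by surname: Espinoza before Marchetti.
Farouk, Okafor, Tanaka and Vasquez are each a home-nation competitor, so the next rule applies.
Among Farouk, Okafor, Tanaka and Vasquez, alphabetically by surname: Farouk before Okafor before Tanaka before Vasquez.
Order: Ferreira, Espinoza, Marchetti, Farouk, Okafor, Tanaka, Vasquez.

Vasquez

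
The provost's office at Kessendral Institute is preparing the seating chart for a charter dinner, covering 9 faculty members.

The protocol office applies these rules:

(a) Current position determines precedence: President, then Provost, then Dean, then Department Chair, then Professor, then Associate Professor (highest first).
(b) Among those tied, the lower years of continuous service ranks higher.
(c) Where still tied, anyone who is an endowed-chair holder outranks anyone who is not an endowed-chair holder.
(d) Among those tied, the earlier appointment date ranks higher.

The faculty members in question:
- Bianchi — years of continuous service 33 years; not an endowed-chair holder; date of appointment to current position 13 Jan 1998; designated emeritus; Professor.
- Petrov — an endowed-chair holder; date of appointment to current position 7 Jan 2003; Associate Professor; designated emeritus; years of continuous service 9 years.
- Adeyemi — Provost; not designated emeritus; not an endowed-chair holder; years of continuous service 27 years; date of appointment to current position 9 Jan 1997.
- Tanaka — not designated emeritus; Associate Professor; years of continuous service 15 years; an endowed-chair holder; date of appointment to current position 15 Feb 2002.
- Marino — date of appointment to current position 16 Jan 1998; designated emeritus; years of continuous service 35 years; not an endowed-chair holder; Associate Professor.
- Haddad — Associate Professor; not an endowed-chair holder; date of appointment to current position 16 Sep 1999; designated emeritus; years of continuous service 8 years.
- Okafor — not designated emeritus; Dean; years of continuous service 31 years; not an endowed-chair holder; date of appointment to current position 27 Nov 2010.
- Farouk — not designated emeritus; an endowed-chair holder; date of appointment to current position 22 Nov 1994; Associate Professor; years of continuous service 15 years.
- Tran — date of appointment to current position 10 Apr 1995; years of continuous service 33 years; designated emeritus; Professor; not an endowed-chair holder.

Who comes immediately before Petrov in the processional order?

Haddad

By current position: Adeyemi (Provost); then Okafor (Dean); then Tran and Bianchi (Professor); then Haddad, Petrov, Farouk, Tanaka and Marino (Associate Professor).
Tran and Bianchi both have years of continuous service 33 years, so the next rule applies.
Tran and Bianchi are each not an endowed-chair holder, so the next rule applies.
Among Tran and Bianchi, by date of appointment to current position (earlier first): Tran (10 Apr 1995) before Bianchi (13 Jan 1998).
Among Haddad, Petrov, Farouk, Tanaka and Marino, by years of continuous service (lower first): Haddad (8 years) before Petrov (9 years) before Farouk and Tanaka (15 years) before Marino (35 years).
Farouk and Tanaka are each an endowed-chair holder, so the next rule applies.
Among Farouk and Tanaka, by date of appointment to current position (earlier first): Farouk (22 Nov 1994) before Tanaka (15 Feb 2002).
Order: Adeyemi, Okafor, Tran, Bianchi, Haddad, Petrov, Farouk, Tanaka, Marino.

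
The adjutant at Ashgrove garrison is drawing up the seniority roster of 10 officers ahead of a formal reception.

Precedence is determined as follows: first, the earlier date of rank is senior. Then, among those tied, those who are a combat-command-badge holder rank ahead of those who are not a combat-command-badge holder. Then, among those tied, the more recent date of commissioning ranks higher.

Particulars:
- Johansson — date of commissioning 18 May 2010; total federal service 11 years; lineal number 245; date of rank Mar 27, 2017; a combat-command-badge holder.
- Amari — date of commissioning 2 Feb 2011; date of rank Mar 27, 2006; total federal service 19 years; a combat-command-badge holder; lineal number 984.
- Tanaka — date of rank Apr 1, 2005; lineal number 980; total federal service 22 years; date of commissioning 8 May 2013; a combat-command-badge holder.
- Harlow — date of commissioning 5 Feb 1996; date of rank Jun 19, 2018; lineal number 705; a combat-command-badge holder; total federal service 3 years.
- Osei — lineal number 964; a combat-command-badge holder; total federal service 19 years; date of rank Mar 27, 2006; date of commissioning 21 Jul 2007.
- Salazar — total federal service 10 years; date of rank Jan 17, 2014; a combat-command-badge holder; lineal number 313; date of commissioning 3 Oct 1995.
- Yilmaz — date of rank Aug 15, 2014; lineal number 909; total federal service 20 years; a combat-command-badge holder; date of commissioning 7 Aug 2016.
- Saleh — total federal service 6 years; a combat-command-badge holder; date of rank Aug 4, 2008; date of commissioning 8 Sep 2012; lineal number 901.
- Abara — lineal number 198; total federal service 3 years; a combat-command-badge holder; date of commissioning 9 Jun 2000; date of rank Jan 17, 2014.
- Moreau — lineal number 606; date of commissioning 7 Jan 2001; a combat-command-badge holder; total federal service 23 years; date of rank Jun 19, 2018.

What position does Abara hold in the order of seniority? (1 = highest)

5

By date of rank (earlier first): Tanaka (Apr 1, 2005); then Amari and Osei (both Mar 27, 2006); then Saleh (Aug 4, 2008); then Abara and Salazar (both Jan 17, 2014); then Yilmaz (Aug 15, 2014); then Johansson (Mar 27, 2017); then Moreau and Harlow (both Jun 19, 2018).
Amari and Osei are each a combat-command-badge holder, so the next rule applies.
Among Amari and Osei, by date of commissioning (later first): Amari (2 Feb 2011) before Osei (21 Jul 2007).
Abara and Salazar are each a combat-command-badge holder, so the next rule applies.
Among Abara and Salazar, by date of commissioning (later first): Abara (9 Jun 2000) before Salazar (3 Oct 1995).
Moreau and Harlow are each a combat-command-badge holder, so the next rule applies.
Among Moreau and Harlow, by date of commissioning (later first): Moreau (7 Jan 2001) before Harlow (5 Feb 1996).
Order: Tanaka, Amari, Osei, Saleh, Abara, Salazar, Yilmaz, Johansson, Moreau, Harlow. So position 5.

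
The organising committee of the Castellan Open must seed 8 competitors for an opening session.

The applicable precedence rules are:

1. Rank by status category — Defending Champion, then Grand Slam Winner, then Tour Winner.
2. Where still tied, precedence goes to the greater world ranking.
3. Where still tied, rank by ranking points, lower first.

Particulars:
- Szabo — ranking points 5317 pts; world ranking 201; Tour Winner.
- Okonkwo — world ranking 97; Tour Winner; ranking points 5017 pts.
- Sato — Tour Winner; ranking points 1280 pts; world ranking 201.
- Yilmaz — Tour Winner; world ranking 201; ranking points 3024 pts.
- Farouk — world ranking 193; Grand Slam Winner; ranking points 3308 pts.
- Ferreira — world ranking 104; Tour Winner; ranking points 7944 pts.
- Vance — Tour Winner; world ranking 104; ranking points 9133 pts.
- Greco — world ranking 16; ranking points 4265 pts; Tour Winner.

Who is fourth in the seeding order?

Szabo

By status category: Farouk (Grand Slam Winner); then Sato, Yilmaz, Szabo, Ferreira, Vance, Okonkwo and Greco (Tour Winner).
Among Sato, Yilmaz, Szabo, Ferreira, Vance, Okonkwo and Greco, by world ranking (higher first): Sato, Yilmaz and Szabo (201) before Ferreira and Vance (104) before Okonkwo (97) before Greco (16).
Among Sato, Yilmaz and Szabo, by ranking points (lower first): Sato (1280 pts) before Yilmaz (3024 pts) before Szabo (5317 pts).
Among Ferreira and Vance, by ranking points (lower first): Ferreira (7944 pts) before Vance (9133 pts).
Order: Farouk, Sato, Yilmaz, Szabo, Ferreira, Vance, Okonkwo, Greco.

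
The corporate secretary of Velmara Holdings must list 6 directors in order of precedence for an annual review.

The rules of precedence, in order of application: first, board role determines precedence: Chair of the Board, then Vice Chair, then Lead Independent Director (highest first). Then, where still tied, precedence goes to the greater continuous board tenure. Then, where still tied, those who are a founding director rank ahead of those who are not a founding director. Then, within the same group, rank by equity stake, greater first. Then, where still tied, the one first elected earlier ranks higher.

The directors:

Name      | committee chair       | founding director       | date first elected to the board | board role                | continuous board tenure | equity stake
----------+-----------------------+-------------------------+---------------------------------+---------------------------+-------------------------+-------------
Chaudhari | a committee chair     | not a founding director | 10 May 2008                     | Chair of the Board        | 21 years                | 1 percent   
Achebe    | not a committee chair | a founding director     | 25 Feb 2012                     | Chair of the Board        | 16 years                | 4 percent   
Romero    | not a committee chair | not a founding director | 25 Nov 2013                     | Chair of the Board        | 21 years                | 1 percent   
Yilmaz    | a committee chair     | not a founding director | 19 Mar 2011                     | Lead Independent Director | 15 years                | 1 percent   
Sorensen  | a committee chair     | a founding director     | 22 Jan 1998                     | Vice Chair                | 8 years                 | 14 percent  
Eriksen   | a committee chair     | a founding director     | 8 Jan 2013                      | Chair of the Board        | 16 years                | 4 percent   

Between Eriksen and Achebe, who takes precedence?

By board role: Chaudhari, Romero, Achebe and Eriksen (Chair of the Board); then Sorensen (Vice Chair); then Yilmaz (Lead Independent Director).
Among Chaudhari, Romero, Achebe and Eriksen, by continuous board tenure (higher first): Chaudhari and Romero (21 years) before Achebe and Eriksen (16 years).
Chaudhari and Romero are each not a founding director, so the next rule applies.
Chaudhari and Romero both have equity stake 1 percent, so the next rule applies.
Among Chaudhari and Romero, by date first elected to the board (earlier first): Chaudhari (10 May 2008) before Romero (25 Nov 2013).
Achebe and Eriksen are each a founding director, so the next rule applies.
Achebe and Eriksen both have equity stake 4 percent, so the next rule applies.
Among Achebe and Eriksen, by date first elected to the board (earlier first): Achebe (25 Feb 2012) before Eriksen (8 Jan 2013).
So Achebe takes precedence.

Achebe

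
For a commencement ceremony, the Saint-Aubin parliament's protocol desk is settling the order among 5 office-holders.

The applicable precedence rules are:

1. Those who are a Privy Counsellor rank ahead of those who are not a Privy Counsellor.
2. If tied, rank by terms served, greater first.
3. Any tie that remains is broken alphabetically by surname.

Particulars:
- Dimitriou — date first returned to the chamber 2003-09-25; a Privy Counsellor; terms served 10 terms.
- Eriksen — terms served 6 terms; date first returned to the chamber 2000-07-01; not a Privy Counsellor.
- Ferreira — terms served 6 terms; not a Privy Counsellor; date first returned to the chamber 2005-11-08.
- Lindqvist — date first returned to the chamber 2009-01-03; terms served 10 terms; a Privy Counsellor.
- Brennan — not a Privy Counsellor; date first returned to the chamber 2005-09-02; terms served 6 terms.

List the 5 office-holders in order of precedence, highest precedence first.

Dimitriou, Lindqvist, Brennan, Eriksen, Ferreira

By the first rule: Dimitriou and Lindqvist (both a Privy Counsellor); then Brennan, Eriksen and Ferreira (each not a Privy Counsellor).
Dimitriou and Lindqvist both have terms served 10 terms, so the next rule applies.
Among Dimitriou and Lindqvist, alphabetically by surname: Dimitriou before Lindqvist.
Brennan, Eriksen and Ferreira all have terms served 6 terms, so the next rule applies.
Among Brennan, Eriksen and Ferreira, alphabetically by surname: Brennan before Eriksen before Ferreira.
Full order: Dimitriou, Lindqvist, Brennan, Eriksen, Ferreira.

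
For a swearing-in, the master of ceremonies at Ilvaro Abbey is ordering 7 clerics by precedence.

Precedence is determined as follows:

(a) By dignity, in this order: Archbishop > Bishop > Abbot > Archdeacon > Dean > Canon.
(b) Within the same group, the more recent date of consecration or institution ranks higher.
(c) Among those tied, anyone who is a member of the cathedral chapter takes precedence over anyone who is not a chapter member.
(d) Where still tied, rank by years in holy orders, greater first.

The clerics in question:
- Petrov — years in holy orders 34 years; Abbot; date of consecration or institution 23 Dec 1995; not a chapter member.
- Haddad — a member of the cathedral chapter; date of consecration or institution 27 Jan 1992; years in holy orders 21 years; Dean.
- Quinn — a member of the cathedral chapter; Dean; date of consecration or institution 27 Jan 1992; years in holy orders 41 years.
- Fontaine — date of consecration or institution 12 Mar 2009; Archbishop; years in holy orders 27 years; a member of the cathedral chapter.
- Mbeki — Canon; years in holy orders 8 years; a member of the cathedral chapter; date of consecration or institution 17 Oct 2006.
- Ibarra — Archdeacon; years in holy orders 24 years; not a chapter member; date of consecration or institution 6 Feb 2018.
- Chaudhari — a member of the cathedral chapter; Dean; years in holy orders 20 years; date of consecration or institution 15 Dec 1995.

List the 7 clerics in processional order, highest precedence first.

By dignity: Fontaine (Archbishop); then Petrov (Abbot); then Ibarra (Archdeacon); then Chaudhari, Quinn and Haddad (Dean); then Mbeki (Canon).
Among Chaudhari, Quinn and Haddad, by date of consecration or institution (later first): Chaudhari (15 Dec 1995) before Quinn and Haddad (27 Jan 1992).
Quinn and Haddad are each a member of the cathedral chapter, so the next rule applies.
Among Quinn and Haddad, by years in holy orders (higher first): Quinn (41 years) before Haddad (21 years).
Full order: Fontaine, Petrov, Ibarra, Chaudhari, Quinn, Haddad, Mbeki.

Fontaine, Petrov, Ibarra, Chaudhari, Quinn, Haddad, Mbeki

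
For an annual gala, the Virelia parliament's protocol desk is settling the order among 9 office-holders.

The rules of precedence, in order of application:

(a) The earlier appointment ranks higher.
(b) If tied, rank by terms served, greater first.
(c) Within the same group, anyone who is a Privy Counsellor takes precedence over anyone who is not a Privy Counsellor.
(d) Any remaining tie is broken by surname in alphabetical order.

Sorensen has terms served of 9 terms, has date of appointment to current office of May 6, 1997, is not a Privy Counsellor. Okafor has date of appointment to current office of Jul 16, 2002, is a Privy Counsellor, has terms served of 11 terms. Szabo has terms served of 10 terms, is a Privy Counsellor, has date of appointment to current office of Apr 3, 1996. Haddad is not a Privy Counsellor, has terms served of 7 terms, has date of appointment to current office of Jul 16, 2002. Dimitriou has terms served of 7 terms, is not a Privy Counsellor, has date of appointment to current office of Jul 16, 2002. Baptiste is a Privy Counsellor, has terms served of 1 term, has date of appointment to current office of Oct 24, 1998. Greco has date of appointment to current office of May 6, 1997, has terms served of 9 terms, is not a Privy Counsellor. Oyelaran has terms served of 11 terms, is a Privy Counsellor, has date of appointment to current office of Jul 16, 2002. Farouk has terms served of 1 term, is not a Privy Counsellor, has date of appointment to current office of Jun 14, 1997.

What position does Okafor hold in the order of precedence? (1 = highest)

6

By date of appointment to current office (earlier first): Szabo (Apr 3, 1996); then Greco and Sorensen (both May 6, 1997); then Farouk (Jun 14, 1997); then Baptiste (Oct 24, 1998); then Okafor, Oyelaran, Dimitriou and Haddad (each Jul 16, 2002).
Greco and Sorensen both have terms served 9 terms, so the next rule applies.
Greco and Sorensen are each not a Privy Counsellor, so the next rule applies.
Among Greco and Sorensen, alphabetically by surname: Greco before Sorensen.
Among Okafor, Oyelaran, Dimitriou and Haddad, by terms served (higher first): Okafor and Oyelaran (11 terms) before Dimitriou and Haddad (7 terms).
Okafor and Oyelaran are each a Privy Counsellor, so the next rule applies.
Among Okafor and Oyelaran, alphabetically by surname: Okafor before Oyelaran.
Dimitriou and Haddad are each not a Privy Counsellor, so the next rule applies.
Among Dimitriou and Haddad, alphabetically by surname: Dimitriou before Haddad.
Order: Szabo, Greco, Sorensen, Farouk, Baptiste, Okafor, Oyelaran, Dimitriou, Haddad. So position 6.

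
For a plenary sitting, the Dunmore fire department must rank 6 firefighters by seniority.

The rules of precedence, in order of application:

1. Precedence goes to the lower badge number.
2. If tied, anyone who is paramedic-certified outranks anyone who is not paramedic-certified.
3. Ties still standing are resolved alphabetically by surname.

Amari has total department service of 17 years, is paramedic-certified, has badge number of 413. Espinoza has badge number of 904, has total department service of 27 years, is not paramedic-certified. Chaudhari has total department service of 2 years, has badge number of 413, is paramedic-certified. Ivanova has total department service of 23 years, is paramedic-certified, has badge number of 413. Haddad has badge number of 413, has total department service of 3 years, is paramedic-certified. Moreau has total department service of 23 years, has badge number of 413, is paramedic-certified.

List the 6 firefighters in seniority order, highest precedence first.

By badge number (lower first): Amari, Chaudhari, Haddad, Ivanova and Moreau (each 413); then Espinoza (904).
Amari, Chaudhari, Haddad, Ivanova and Moreau are each paramedic-certified, so the next rule applies.
Among Amari, Chaudhari, Haddad, Ivanova and Moreau, alphabetically by surname: Amari before Chaudhari before Haddad before Ivanova before Moreau.
Full order: Amari, Chaudhari, Haddad, Ivanova, Moreau, Espinoza.

Amari, Chaudhari, Haddad, Ivanova, Moreau, Espinoza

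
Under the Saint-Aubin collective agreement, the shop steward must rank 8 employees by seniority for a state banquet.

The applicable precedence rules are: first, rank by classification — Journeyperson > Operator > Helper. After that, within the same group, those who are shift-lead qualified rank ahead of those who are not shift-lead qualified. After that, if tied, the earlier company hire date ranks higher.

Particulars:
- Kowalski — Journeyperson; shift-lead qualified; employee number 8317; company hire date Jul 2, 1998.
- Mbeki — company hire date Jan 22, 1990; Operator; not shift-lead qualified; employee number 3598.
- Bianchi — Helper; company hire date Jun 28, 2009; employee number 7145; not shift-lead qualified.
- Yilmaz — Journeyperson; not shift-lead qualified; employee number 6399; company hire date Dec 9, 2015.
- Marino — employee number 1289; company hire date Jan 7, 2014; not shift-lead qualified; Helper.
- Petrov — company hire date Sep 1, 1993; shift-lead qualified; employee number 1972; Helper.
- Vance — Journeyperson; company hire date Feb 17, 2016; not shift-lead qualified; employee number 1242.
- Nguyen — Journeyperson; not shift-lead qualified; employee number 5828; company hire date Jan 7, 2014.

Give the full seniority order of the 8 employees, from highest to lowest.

By classification: Kowalski, Nguyen, Yilmaz and Vance (Journeyperson); then Mbeki (Operator); then Petrov, Bianchi and Marino (Helper).
Among Kowalski, Nguyen, Yilmaz and Vance, shift-lead qualified before not shift-lead qualified: Kowalski (shift-lead qualified) before Nguyen, Yilmaz and Vance (not shift-lead qualified).
Among Nguyen, Yilmaz and Vance, by company hire date (earlier first): Nguyen (Jan 7, 2014) before Yilmaz (Dec 9, 2015) before Vance (Feb 17, 2016).
Among Petrov, Bianchi and Marino, shift-lead qualified before not shift-lead qualified: Petrov (shift-lead qualified) before Bianchi and Marino (not shift-lead qualified).
Among Bianchi and Marino, by company hire date (earlier first): Bianchi (Jun 28, 2009) before Marino (Jan 7, 2014).
Full order: Kowalski, Nguyen, Yilmaz, Vance, Mbeki, Petrov, Bianchi, Marino.

Kowalski, Nguyen, Yilmaz, Vance, Mbeki, Petrov, Bianchi, Marino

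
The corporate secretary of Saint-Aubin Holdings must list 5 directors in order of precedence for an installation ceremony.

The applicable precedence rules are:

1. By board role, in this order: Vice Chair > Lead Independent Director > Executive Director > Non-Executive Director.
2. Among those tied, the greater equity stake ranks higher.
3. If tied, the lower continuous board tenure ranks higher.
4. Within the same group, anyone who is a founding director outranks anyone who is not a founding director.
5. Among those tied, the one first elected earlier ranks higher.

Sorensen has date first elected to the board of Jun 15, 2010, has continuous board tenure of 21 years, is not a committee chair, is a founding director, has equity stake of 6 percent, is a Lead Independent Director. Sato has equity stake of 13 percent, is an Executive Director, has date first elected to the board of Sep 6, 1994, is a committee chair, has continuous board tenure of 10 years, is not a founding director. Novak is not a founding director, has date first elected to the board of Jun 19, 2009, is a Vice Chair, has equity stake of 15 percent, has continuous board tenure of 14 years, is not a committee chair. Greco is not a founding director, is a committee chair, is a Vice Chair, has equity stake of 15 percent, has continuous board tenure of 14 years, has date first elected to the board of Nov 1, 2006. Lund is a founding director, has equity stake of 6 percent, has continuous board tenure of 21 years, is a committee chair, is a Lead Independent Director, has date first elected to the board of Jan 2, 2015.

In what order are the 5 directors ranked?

By board role: Greco and Novak (Vice Chair); then Sorensen and Lund (Lead Independent Director); then Sato (Executive Director).
Greco and Novak both have equity stake 15 percent, so the next rule applies.
Greco and Novak both have continuous board tenure 14 years, so the next rule applies.
Greco and Novak are each not a founding director, so the next rule applies.
Among Greco and Novak, by date first elected to the board (earlier first): Greco (Nov 1, 2006) before Novak (Jun 19, 2009).
Sorensen and Lund both have equity stake 6 percent, so the next rule applies.
Sorensen and Lund both have continuous board tenure 21 years, so the next rule applies.
Sorensen and Lund are each a founding director, so the next rule applies.
Among Sorensen and Lund, by date first elected to the board (earlier first): Sorensen (Jun 15, 2010) before Lund (Jan 2, 2015).
Full order: Greco, Novak, Sorensen, Lund, Sato.

Greco, Novak, Sorensen, Lund, Sato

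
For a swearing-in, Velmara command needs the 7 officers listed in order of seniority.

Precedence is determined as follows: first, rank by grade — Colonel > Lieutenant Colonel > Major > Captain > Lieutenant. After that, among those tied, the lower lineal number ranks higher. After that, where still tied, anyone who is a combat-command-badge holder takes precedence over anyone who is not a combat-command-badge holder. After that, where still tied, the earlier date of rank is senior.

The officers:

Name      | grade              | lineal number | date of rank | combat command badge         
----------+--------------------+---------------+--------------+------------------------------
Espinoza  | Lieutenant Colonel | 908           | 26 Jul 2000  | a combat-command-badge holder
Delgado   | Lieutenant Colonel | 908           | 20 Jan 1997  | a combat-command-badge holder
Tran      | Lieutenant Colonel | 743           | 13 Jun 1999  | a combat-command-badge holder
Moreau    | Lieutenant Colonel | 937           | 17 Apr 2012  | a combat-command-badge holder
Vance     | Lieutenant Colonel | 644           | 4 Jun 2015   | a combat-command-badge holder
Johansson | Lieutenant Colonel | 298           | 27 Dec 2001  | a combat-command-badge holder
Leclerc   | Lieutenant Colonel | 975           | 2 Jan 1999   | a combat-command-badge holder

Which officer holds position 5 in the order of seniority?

Espinoza

By grade: Johansson, Vance, Tran, Delgado, Espinoza, Moreau and Leclerc (Lieutenant Colonel).
Among Johansson, Vance, Tran, Delgado, Espinoza, Moreau and Leclerc, by lineal number (lower first): Johansson (298) before Vance (644) before Tran (743) before Delgado and Espinoza (908) before Moreau (937) before Leclerc (975).
Delgado and Espinoza are each a combat-command-badge holder, so the next rule applies.
Among Delgado and Espinoza, by date of rank (earlier first): Delgado (20 Jan 1997) before Espinoza (26 Jul 2000).
Order: Johansson, Vance, Tran, Delgado, Espinoza, Moreau, Leclerc.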